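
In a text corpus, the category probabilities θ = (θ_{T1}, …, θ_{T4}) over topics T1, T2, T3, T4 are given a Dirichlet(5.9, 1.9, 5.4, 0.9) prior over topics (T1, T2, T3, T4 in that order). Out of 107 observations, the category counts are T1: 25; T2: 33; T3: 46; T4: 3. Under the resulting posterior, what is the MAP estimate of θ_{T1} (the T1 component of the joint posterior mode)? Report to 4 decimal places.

The Dirichlet prior is conjugate to the Multinomial likelihood: each posterior αⱼ = prior αⱼ + observed count nⱼ.
Posterior concentration: (30.9, 34.9, 51.4, 3.9), total = 121.1.
Joint mode component: (α_{T1}−1)/(Σα−K) = 29.9/117.1 = 0.2553.

0.2553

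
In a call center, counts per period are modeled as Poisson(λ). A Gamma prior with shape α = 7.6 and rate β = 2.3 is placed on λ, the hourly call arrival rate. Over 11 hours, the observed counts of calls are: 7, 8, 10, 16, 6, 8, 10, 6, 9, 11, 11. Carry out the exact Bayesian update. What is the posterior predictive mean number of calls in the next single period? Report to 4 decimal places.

8.2406

With a Gamma(shape α, rate β) prior, the Poisson likelihood is conjugate: the posterior is Gamma(α + ΣXᵢ, β + n).
Sum of counts S = 102 over n = 11 hours.
Posterior: Gamma(α+S, β+n) = Gamma(7.6+102, 2.3+11) = Gamma(109.6, 13.3).
The predictive distribution for one future period is NegBinom with mean α/β = 8.2406.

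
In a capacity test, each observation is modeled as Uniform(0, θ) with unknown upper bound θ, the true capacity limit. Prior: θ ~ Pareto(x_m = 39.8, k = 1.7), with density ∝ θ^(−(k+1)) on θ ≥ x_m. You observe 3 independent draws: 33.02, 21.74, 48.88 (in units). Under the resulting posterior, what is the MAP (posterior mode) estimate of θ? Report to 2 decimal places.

48.88

A Pareto(scale x_m, shape k) prior on the upper bound θ of Uniform(0, θ) is conjugate: posterior is Pareto(max(x_m, max xᵢ), k + n).
Sample maximum = 48.88; prior scale x_m = 39.8 → posterior scale = max = 48.88.
Posterior shape = 1.7 + 3 = 4.7.
The Pareto density is decreasing on [x_m, ∞), so the mode is x_m = 48.88.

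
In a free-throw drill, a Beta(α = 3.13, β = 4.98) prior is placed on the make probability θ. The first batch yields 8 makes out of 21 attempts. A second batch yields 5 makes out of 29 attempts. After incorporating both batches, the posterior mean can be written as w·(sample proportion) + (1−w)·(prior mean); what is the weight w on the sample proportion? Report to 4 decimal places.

The Beta prior is conjugate to a Binomial/Bernoulli likelihood; the update adds successes to α and failures to β.
Total number of attempts: n = 21 + 29 = 50.
Posterior mean = (α₀+k)/(α₀+β₀+n) = [n/(α₀+β₀+n)]·(k/n) + [(α₀+β₀)/(α₀+β₀+n)]·α₀/(α₀+β₀), so only n and the prior enter the weight.
The weight on the data is w = n/(α₀+β₀+n) = 50/(3.13+4.98+50) = 50/58.11 = 0.8604.

0.8604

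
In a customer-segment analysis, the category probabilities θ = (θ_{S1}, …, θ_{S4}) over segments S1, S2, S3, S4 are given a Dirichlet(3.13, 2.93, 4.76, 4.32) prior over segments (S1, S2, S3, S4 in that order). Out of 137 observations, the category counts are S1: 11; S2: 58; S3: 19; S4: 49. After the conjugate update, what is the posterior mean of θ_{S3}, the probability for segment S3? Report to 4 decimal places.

0.1562

The Dirichlet prior is conjugate to the Multinomial likelihood: each posterior αⱼ = prior αⱼ + observed count nⱼ.
Posterior concentration: (14.13, 60.93, 23.76, 53.32), total = 152.14.
E[θ_{S3}|data] = α_{S3}/Σα = 23.76/152.14 = 0.1562.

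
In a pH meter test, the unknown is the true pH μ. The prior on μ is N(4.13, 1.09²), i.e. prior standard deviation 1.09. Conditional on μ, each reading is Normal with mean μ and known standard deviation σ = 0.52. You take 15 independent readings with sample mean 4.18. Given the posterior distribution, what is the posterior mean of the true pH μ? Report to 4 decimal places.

4.1793

For Normal data with known variance σ², a Normal(μ₀, σ₀²) prior on μ is conjugate. Posterior precision = 1/σ₀² + n/σ²; posterior mean is the precision-weighted average of μ₀ and x̄.
n·x̄ = 15·4.18 = 62.7.
σ₀² = 1.09² = 1.1881, σ² = 0.52² = 0.2704; σ² + n·σ₀² = 0.2704 + 15·1.1881 = 18.0919.
Posterior mean = (μ₀/σ₀² + n·x̄/σ²)/(1/σ₀² + n/σ²) = (σ²·μ₀ + σ₀²·n·x̄)/(σ² + n·σ₀²) = (0.2704·4.13 + 1.1881·62.7)/18.0919 = 75.610622/18.0919 = 4.1793.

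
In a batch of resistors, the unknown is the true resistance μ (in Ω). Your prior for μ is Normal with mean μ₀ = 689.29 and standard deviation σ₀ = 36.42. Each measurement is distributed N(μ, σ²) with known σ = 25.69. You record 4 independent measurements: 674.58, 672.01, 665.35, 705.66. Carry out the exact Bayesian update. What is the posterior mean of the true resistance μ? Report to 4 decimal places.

For Normal data with known variance σ², a Normal(μ₀, σ₀²) prior on μ is conjugate. Posterior precision = 1/σ₀² + n/σ²; posterior mean is the precision-weighted average of μ₀ and x̄.
Σxᵢ = 674.58 + 672.01 + 665.35 + 705.66 = 2717.6, so n·x̄ = 2717.6.
σ₀² = 36.42² = 1326.4164, σ² = 25.69² = 659.9761; σ² + n·σ₀² = 659.9761 + 4·1326.4164 = 5965.6417.
Posterior mean = (μ₀/σ₀² + n·x̄/σ²)/(1/σ₀² + n/σ²) = (σ²·μ₀ + σ₀²·n·x̄)/(σ² + n·σ₀²) = (659.9761·689.29 + 1326.4164·2717.6)/5965.6417 = 4059584.134609/5965.6417 = 680.4941.

680.4941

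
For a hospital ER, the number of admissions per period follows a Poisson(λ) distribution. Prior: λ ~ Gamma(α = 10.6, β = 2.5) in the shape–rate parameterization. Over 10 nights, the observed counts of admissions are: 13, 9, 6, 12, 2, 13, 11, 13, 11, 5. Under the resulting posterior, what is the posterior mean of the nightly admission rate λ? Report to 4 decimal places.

With a Gamma(shape α, rate β) prior, the Poisson likelihood is conjugate: the posterior is Gamma(α + ΣXᵢ, β + n).
Sum of counts S = 95 over n = 10 nights.
Posterior: Gamma(α+S, β+n) = Gamma(10.6+95, 2.5+10) = Gamma(105.6, 12.5).
Posterior mean = α/β = 105.6/12.5 = 8.4480.

8.4480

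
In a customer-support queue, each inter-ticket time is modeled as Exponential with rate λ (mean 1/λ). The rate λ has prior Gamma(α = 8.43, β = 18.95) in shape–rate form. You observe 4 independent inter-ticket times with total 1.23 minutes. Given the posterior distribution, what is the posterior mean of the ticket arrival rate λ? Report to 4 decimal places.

With a Gamma(shape α, rate β) prior on the exponential rate λ, the posterior after n observations with total T = Σxᵢ is Gamma(α+n, β+T).
Posterior: Gamma(8.43+4, 18.95+1.23) = Gamma(12.43, 20.18).
Posterior mean of λ = α/β = 12.43/20.18 = 0.6160.

0.6160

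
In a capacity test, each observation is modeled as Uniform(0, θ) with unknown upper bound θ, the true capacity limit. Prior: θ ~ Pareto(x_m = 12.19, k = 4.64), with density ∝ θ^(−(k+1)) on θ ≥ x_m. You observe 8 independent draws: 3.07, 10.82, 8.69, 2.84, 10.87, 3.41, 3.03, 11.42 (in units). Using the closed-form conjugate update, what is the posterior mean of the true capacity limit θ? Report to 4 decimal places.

13.2373

A Pareto(scale x_m, shape k) prior on the upper bound θ of Uniform(0, θ) is conjugate: posterior is Pareto(max(x_m, max xᵢ), k + n).
Sample maximum = 11.42; prior scale x_m = 12.19 → posterior scale = max = 12.19.
Posterior shape = 4.64 + 8 = 12.64.
E[θ|data] = k·x_m/(k−1) = 12.64·12.19/11.64 = 13.2373.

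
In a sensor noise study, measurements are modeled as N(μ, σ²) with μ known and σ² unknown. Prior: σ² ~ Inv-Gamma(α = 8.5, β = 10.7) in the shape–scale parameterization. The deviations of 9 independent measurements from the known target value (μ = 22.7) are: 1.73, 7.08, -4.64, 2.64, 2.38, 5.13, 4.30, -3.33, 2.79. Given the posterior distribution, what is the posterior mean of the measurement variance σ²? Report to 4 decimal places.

7.1818

With known mean μ and an Inverse-Gamma(α, β) prior on σ², the Normal likelihood is conjugate: posterior is Inv-Gamma(α + n/2, β + Σ(xᵢ−μ)²/2).
Σ(xᵢ−μ)² = (1.73)² + (7.08)² + (-4.64)² + (2.64)² + (2.38)² + (5.13)² + (4.30)² + (-3.33)² + (2.79)² = 150.9628.
Posterior: Inv-Gamma(8.5 + 9/2, 10.7 + 150.9628/2) = Inv-Gamma(13.00, 86.18140).
E[σ²|data] = β/(α−1) = 86.18140/12.00 = 7.1818.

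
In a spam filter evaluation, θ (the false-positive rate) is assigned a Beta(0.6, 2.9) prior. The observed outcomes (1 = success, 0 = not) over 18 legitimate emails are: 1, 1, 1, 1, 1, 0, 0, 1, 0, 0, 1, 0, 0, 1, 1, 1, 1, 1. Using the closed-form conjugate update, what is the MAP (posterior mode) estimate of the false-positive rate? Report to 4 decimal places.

The Beta prior is conjugate to a Binomial/Bernoulli likelihood; the update adds successes to α and failures to β.
Posterior: Beta(α+k, β+n−k) = Beta(0.6+12, 2.9+6) = Beta(12.6, 8.9).
Mode of Beta(a,b) for a,b>1 is (a−1)/(a+b−2) = 11.6/19.5 = 0.5949.

0.5949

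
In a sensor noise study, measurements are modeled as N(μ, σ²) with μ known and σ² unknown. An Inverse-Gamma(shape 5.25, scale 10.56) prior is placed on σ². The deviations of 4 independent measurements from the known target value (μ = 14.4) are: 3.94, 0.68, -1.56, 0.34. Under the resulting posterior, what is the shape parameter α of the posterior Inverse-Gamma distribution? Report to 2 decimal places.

With known mean μ and an Inverse-Gamma(α, β) prior on σ², the Normal likelihood is conjugate: posterior is Inv-Gamma(α + n/2, β + Σ(xᵢ−μ)²/2).
Σ(xᵢ−μ)² = (3.94)² + (0.68)² + (-1.56)² + (0.34)² = 18.5352.
Posterior: Inv-Gamma(5.25 + 4/2, 10.56 + 18.5352/2) = Inv-Gamma(7.25, 19.82760).
Posterior α = 7.25.

7.25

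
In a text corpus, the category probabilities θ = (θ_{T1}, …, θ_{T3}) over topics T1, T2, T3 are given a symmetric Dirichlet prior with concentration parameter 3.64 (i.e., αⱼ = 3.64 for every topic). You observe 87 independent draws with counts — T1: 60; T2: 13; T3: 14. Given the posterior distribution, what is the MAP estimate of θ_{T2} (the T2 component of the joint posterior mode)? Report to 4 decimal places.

0.1648

The Dirichlet prior is conjugate to the Multinomial likelihood: each posterior αⱼ = prior αⱼ + observed count nⱼ.
Posterior concentration: (63.64, 16.64, 17.64), total = 97.92.
Joint mode component: (α_{T2}−1)/(Σα−K) = 15.64/94.92 = 0.1648.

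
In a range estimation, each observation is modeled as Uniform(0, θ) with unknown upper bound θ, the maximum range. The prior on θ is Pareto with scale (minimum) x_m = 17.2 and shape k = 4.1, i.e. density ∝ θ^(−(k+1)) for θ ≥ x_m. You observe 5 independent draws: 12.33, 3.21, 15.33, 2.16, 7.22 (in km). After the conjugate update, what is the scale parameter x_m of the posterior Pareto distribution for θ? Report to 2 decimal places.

A Pareto(scale x_m, shape k) prior on the upper bound θ of Uniform(0, θ) is conjugate: posterior is Pareto(max(x_m, max xᵢ), k + n).
Sample maximum = 15.33; prior scale x_m = 17.2 → posterior scale = max = 17.20.
Posterior shape = 4.1 + 5 = 9.1.
Posterior scale x_m = 17.20.

17.20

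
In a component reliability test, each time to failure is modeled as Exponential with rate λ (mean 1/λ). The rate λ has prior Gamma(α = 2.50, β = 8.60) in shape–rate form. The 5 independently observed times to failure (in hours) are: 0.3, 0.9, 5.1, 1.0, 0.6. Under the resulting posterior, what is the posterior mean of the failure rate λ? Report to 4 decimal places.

With a Gamma(shape α, rate β) prior on the exponential rate λ, the posterior after n observations with total T = Σxᵢ is Gamma(α+n, β+T).
Sum of observations T = 7.9 hours; n = 5.
Posterior: Gamma(2.50+5, 8.60+7.9) = Gamma(7.50, 16.50).
Posterior mean of λ = α/β = 7.50/16.50 = 0.4545.

0.4545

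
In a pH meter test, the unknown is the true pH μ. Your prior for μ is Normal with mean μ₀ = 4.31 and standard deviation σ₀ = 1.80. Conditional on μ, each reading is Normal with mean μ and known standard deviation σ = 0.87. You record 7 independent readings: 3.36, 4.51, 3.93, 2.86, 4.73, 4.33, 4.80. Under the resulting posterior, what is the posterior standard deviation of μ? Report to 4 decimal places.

0.3235

For Normal data with known variance σ², a Normal(μ₀, σ₀²) prior on μ is conjugate. Posterior precision = 1/σ₀² + n/σ²; posterior mean is the precision-weighted average of μ₀ and x̄.
σ₀² = 1.80² = 3.24, σ² = 0.87² = 0.7569; σ² + n·σ₀² = 0.7569 + 7·3.24 = 23.4369.
Posterior precision = 1/σ₀² + n/σ² = 1/3.24 + 7/0.7569 = (σ² + n·σ₀²)/(σ₀²σ²) = 23.4369/(3.24·0.7569); posterior variance σₙ² = σ₀²σ²/(σ² + n·σ₀²) = 3.24·0.7569/23.4369 = 0.104637.
Posterior SD = √σₙ² = √(3.24·0.7569/23.4369) = 0.3235.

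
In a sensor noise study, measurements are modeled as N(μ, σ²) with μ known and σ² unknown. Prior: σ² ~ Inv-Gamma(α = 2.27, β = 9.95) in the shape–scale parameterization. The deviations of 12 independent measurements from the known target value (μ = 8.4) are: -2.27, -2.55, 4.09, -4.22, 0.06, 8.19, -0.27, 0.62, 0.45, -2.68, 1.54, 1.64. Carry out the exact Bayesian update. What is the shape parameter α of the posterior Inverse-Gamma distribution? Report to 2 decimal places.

With known mean μ and an Inverse-Gamma(α, β) prior on σ², the Normal likelihood is conjugate: posterior is Inv-Gamma(α + n/2, β + Σ(xᵢ−μ)²/2).
Σ(xᵢ−μ)² = (-2.27)² + (-2.55)² + (4.09)² + (-4.22)² + (0.06)² + (8.19)² + (-0.27)² + (0.62)² + (0.45)² + (-2.68)² + (1.54)² + (1.64)² = 126.1750.
Posterior: Inv-Gamma(2.27 + 12/2, 9.95 + 126.1750/2) = Inv-Gamma(8.27, 73.03750).
Posterior α = 8.27.

8.27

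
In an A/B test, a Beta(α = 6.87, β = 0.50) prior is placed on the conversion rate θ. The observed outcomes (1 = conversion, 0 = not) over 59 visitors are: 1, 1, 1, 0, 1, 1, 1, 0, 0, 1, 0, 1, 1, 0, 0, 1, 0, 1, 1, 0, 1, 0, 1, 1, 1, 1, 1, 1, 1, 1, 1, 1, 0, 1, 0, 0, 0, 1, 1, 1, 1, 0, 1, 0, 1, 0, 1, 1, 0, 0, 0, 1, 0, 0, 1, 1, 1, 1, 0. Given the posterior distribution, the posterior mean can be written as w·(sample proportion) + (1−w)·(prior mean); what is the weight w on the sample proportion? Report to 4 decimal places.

The Beta prior is conjugate to a Binomial/Bernoulli likelihood; the update adds successes to α and failures to β.
Posterior mean = (α₀+k)/(α₀+β₀+n) = [n/(α₀+β₀+n)]·(k/n) + [(α₀+β₀)/(α₀+β₀+n)]·α₀/(α₀+β₀), so only n and the prior enter the weight.
The weight on the data is w = n/(α₀+β₀+n) = 59/(6.87+0.50+59) = 59/66.37 = 0.8890.

0.8890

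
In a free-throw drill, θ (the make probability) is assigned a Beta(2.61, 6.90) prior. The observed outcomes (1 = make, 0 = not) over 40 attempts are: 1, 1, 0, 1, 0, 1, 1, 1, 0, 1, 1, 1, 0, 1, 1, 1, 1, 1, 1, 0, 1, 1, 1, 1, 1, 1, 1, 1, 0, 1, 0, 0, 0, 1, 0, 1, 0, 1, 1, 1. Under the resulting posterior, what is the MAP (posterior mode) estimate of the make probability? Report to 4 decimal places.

The Beta prior is conjugate to a Binomial/Bernoulli likelihood; the update adds successes to α and failures to β.
Posterior: Beta(α+k, β+n−k) = Beta(2.61+29, 6.90+11) = Beta(31.61, 17.90).
Mode of Beta(a,b) for a,b>1 is (a−1)/(a+b−2) = 30.61/47.51 = 0.6443.

0.6443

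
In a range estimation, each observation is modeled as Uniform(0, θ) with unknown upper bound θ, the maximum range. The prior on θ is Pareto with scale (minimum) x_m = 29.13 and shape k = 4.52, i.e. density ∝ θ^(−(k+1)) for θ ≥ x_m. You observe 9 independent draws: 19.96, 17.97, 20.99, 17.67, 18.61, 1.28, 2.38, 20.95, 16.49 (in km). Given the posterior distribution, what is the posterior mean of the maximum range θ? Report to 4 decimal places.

31.4567

A Pareto(scale x_m, shape k) prior on the upper bound θ of Uniform(0, θ) is conjugate: posterior is Pareto(max(x_m, max xᵢ), k + n).
Sample maximum = 20.99; prior scale x_m = 29.13 → posterior scale = max = 29.13.
Posterior shape = 4.52 + 9 = 13.52.
E[θ|data] = k·x_m/(k−1) = 13.52·29.13/12.52 = 31.4567.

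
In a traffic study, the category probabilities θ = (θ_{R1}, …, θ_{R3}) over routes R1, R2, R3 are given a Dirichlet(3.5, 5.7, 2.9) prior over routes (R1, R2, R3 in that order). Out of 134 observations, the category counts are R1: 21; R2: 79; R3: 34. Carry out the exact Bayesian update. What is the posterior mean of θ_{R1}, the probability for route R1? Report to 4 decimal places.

0.1677

The Dirichlet prior is conjugate to the Multinomial likelihood: each posterior αⱼ = prior αⱼ + observed count nⱼ.
Posterior concentration: (24.5, 84.7, 36.9), total = 146.1.
E[θ_{R1}|data] = α_{R1}/Σα = 24.5/146.1 = 0.1677.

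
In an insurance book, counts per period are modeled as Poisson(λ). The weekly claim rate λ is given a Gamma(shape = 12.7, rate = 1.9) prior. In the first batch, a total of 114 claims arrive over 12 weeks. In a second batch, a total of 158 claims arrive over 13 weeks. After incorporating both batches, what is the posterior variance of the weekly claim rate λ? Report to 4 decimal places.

With a Gamma(shape α, rate β) prior, the Poisson likelihood is conjugate: the posterior is Gamma(α + ΣXᵢ, β + n).
After batch 1: Gamma(α+S, β+n) = Gamma(12.7+114, 1.9+12) = Gamma(126.7, 13.9).
After batch 2: Gamma(α+S, β+n) = Gamma(126.7+158, 13.9+13) = Gamma(284.7, 26.9).
Var = α/β² = 284.7/26.9² = 0.3934.

0.3934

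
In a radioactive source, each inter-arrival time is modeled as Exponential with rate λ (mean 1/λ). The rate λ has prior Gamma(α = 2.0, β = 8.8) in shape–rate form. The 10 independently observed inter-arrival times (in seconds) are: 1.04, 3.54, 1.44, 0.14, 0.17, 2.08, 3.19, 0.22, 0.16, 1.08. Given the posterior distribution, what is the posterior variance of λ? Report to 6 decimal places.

0.025112

With a Gamma(shape α, rate β) prior on the exponential rate λ, the posterior after n observations with total T = Σxᵢ is Gamma(α+n, β+T).
Sum of observations T = 13.06 seconds; n = 10.
Posterior: Gamma(2.0+10, 8.8+13.06) = Gamma(12.0, 21.86).
Var = α/β² = 0.025112.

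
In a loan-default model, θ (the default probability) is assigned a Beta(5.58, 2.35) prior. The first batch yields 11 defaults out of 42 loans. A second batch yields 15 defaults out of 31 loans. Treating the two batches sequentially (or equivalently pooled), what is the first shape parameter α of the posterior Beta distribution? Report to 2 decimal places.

31.58

The Beta prior is conjugate to a Binomial/Bernoulli likelihood; the update adds successes to α and failures to β.
After batch 1: Beta(5.58+11, 2.35+31) = Beta(16.58, 33.35).
After batch 2: Beta(16.58+15, 33.35+16) = Beta(31.58, 49.35).
Posterior α = 31.58.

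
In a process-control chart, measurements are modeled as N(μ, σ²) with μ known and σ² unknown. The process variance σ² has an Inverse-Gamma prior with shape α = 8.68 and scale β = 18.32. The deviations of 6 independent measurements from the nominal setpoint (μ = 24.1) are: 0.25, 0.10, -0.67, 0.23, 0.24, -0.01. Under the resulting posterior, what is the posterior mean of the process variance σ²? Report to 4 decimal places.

1.7449

With known mean μ and an Inverse-Gamma(α, β) prior on σ², the Normal likelihood is conjugate: posterior is Inv-Gamma(α + n/2, β + Σ(xᵢ−μ)²/2).
Σ(xᵢ−μ)² = (0.25)² + (0.10)² + (-0.67)² + (0.23)² + (0.24)² + (-0.01)² = 0.6320.
Posterior: Inv-Gamma(8.68 + 6/2, 18.32 + 0.6320/2) = Inv-Gamma(11.68, 18.63600).
E[σ²|data] = β/(α−1) = 18.63600/10.68 = 1.7449.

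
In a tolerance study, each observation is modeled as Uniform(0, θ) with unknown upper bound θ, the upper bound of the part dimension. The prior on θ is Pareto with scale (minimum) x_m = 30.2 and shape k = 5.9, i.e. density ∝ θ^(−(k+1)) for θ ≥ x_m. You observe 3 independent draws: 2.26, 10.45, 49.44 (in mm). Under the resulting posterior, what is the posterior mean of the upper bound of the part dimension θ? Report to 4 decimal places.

55.6982

A Pareto(scale x_m, shape k) prior on the upper bound θ of Uniform(0, θ) is conjugate: posterior is Pareto(max(x_m, max xᵢ), k + n).
Sample maximum = 49.44; prior scale x_m = 30.2 → posterior scale = max = 49.44.
Posterior shape = 5.9 + 3 = 8.9.
E[θ|data] = k·x_m/(k−1) = 8.9·49.44/7.9 = 55.6982.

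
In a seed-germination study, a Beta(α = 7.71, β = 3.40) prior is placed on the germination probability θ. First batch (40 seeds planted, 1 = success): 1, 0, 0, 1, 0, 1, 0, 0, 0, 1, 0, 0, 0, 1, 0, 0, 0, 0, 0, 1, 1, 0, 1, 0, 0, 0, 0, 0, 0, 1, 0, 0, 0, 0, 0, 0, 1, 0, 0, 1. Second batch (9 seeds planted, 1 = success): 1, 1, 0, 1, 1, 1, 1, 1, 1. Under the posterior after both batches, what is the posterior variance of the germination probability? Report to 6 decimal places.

The Beta prior is conjugate to a Binomial/Bernoulli likelihood; the update adds successes to α and failures to β.
After batch 1: Beta(7.71+11, 3.40+29) = Beta(18.71, 32.40).
After batch 2: Beta(18.71+8, 32.40+1) = Beta(26.71, 33.40).
Var = αβ/((α+β)²(α+β+1)) = 26.71·33.40/(60.11²·61.11) = 0.004040.

0.004040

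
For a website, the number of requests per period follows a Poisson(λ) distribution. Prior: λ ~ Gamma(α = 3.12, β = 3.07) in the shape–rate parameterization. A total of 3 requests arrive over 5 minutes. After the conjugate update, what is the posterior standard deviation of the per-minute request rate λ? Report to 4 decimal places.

0.3066

With a Gamma(shape α, rate β) prior, the Poisson likelihood is conjugate: the posterior is Gamma(α + ΣXᵢ, β + n).
Posterior: Gamma(α+S, β+n) = Gamma(3.12+3, 3.07+5) = Gamma(6.12, 8.07).
SD = √α/β = √6.12/8.07 = 0.3066.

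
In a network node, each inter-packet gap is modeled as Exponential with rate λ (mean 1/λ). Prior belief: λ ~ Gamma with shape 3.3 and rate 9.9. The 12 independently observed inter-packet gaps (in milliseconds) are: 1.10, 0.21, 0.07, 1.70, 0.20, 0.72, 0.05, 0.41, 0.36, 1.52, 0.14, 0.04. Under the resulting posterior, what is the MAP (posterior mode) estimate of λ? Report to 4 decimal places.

With a Gamma(shape α, rate β) prior on the exponential rate λ, the posterior after n observations with total T = Σxᵢ is Gamma(α+n, β+T).
Sum of observations T = 6.52 milliseconds; n = 12.
Posterior: Gamma(3.3+12, 9.9+6.52) = Gamma(15.3, 16.42).
Mode = (α−1)/β = 0.8709.

0.8709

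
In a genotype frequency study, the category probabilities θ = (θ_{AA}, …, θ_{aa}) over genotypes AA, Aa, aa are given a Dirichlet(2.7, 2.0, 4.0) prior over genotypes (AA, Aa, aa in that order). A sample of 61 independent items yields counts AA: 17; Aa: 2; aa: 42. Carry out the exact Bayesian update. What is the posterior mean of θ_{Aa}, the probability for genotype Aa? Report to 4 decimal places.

0.0574

The Dirichlet prior is conjugate to the Multinomial likelihood: each posterior αⱼ = prior αⱼ + observed count nⱼ.
Posterior concentration: (19.7, 4.0, 46.0), total = 69.7.
E[θ_{Aa}|data] = α_{Aa}/Σα = 4.0/69.7 = 0.0574.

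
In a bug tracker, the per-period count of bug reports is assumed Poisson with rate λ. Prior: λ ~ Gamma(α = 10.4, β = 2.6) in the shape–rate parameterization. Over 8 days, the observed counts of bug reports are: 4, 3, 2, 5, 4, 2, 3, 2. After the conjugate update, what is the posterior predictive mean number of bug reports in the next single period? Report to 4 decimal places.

With a Gamma(shape α, rate β) prior, the Poisson likelihood is conjugate: the posterior is Gamma(α + ΣXᵢ, β + n).
Sum of counts S = 25 over n = 8 days.
Posterior: Gamma(α+S, β+n) = Gamma(10.4+25, 2.6+8) = Gamma(35.4, 10.6).
The predictive distribution for one future period is NegBinom with mean α/β = 3.3396.

3.3396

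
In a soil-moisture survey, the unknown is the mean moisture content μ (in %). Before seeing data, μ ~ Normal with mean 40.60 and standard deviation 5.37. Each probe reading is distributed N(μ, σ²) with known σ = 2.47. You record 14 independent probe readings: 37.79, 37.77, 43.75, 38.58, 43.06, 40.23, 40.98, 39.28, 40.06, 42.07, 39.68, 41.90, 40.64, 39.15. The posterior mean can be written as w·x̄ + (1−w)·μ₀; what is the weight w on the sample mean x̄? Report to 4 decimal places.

For Normal data with known variance σ², a Normal(μ₀, σ₀²) prior on μ is conjugate. Posterior precision = 1/σ₀² + n/σ²; posterior mean is the precision-weighted average of μ₀ and x̄.
σ₀² = 5.37² = 28.8369, σ² = 2.47² = 6.1009. Prior precision 1/σ₀² = 1/28.8369; data precision n/σ² = 14/6.1009.
w = (n/σ²)/(1/σ₀² + n/σ²) = n·σ₀²/(σ² + n·σ₀²) = 14·28.8369/(6.1009 + 14·28.8369) = 403.7166/409.8175 = 0.9851.

0.9851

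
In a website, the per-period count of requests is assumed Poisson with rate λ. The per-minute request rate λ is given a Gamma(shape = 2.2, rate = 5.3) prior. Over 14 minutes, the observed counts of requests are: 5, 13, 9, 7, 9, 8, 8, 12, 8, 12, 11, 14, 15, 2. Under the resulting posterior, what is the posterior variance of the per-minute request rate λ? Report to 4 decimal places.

0.3630

With a Gamma(shape α, rate β) prior, the Poisson likelihood is conjugate: the posterior is Gamma(α + ΣXᵢ, β + n).
Sum of counts S = 133 over n = 14 minutes.
Posterior: Gamma(α+S, β+n) = Gamma(2.2+133, 5.3+14) = Gamma(135.2, 19.3).
Var = α/β² = 135.2/19.3² = 0.3630.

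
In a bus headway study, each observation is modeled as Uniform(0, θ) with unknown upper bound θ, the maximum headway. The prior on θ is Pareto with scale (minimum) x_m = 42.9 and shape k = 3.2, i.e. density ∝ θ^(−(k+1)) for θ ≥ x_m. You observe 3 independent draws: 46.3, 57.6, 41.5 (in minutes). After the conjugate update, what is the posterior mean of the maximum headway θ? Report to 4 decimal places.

68.6769

A Pareto(scale x_m, shape k) prior on the upper bound θ of Uniform(0, θ) is conjugate: posterior is Pareto(max(x_m, max xᵢ), k + n).
Sample maximum = 57.6; prior scale x_m = 42.9 → posterior scale = max = 57.6.
Posterior shape = 3.2 + 3 = 6.2.
E[θ|data] = k·x_m/(k−1) = 6.2·57.6/5.2 = 68.6769.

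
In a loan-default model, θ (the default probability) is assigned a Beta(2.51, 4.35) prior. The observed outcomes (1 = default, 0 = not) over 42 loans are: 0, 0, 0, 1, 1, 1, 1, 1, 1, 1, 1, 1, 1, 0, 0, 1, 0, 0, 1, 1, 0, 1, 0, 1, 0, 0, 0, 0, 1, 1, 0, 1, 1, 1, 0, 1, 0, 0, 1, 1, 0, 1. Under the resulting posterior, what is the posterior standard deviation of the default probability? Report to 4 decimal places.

The Beta prior is conjugate to a Binomial/Bernoulli likelihood; the update adds successes to α and failures to β.
Posterior: Beta(α+k, β+n−k) = Beta(2.51+24, 4.35+18) = Beta(26.51, 22.35).
Var = αβ/((α+β)²(α+β+1)) = 26.51·22.35/(48.86²·49.86) = 0.00497769; SD = √0.00497769 = 0.0706.

0.0706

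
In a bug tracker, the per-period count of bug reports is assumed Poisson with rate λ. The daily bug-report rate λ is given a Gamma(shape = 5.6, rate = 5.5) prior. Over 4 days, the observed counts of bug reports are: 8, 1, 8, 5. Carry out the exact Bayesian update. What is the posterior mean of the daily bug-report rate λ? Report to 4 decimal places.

With a Gamma(shape α, rate β) prior, the Poisson likelihood is conjugate: the posterior is Gamma(α + ΣXᵢ, β + n).
Sum of counts S = 22 over n = 4 days.
Posterior: Gamma(α+S, β+n) = Gamma(5.6+22, 5.5+4) = Gamma(27.6, 9.5).
Posterior mean = α/β = 27.6/9.5 = 2.9053.

2.9053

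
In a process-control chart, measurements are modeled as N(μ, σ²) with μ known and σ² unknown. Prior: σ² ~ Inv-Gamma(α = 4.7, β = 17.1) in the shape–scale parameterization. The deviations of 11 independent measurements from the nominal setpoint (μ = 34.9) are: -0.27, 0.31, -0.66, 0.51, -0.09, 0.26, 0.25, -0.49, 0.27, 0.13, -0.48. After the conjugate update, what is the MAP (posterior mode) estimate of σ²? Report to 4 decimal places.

1.5966

With known mean μ and an Inverse-Gamma(α, β) prior on σ², the Normal likelihood is conjugate: posterior is Inv-Gamma(α + n/2, β + Σ(xᵢ−μ)²/2).
Σ(xᵢ−μ)² = (-0.27)² + (0.31)² + (-0.66)² + (0.51)² + (-0.09)² + (0.26)² + (0.25)² + (-0.49)² + (0.27)² + (0.13)² + (-0.48)² = 1.5632.
Posterior: Inv-Gamma(4.7 + 11/2, 17.1 + 1.5632/2) = Inv-Gamma(10.20, 17.88160).
Mode = β/(α+1) = 17.88160/11.20 = 1.5966.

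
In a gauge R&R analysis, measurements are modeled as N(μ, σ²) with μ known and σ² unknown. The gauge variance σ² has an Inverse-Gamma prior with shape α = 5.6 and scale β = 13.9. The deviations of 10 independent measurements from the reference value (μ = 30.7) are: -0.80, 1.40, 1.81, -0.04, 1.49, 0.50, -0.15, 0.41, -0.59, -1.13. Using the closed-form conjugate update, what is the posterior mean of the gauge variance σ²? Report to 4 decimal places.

With known mean μ and an Inverse-Gamma(α, β) prior on σ², the Normal likelihood is conjugate: posterior is Inv-Gamma(α + n/2, β + Σ(xᵢ−μ)²/2).
Σ(xᵢ−μ)² = (-0.80)² + (1.40)² + (1.81)² + (-0.04)² + (1.49)² + (0.50)² + (-0.15)² + (0.41)² + (-0.59)² + (-1.13)² = 10.1634.
Posterior: Inv-Gamma(5.6 + 10/2, 13.9 + 10.1634/2) = Inv-Gamma(10.60, 18.98170).
E[σ²|data] = β/(α−1) = 18.98170/9.60 = 1.9773.

1.9773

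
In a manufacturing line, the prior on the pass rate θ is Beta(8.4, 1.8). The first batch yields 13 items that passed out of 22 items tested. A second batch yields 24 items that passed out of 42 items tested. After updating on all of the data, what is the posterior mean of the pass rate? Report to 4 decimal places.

The Beta prior is conjugate to a Binomial/Bernoulli likelihood; the update adds successes to α and failures to β.
After batch 1: Beta(8.4+13, 1.8+9) = Beta(21.4, 10.8).
After batch 2: Beta(21.4+24, 10.8+18) = Beta(45.4, 28.8).
Posterior mean = α/(α+β) = 45.4/74.2 = 0.6119.

0.6119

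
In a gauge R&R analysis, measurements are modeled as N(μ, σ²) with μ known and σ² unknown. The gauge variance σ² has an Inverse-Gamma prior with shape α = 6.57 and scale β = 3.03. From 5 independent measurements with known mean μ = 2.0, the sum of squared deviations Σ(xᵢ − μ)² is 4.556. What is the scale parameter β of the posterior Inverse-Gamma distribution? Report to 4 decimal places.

5.3080

With known mean μ and an Inverse-Gamma(α, β) prior on σ², the Normal likelihood is conjugate: posterior is Inv-Gamma(α + n/2, β + Σ(xᵢ−μ)²/2).
Posterior: Inv-Gamma(6.57 + 5/2, 3.03 + 4.556/2) = Inv-Gamma(9.07, 5.3080).
Posterior β = 5.3080.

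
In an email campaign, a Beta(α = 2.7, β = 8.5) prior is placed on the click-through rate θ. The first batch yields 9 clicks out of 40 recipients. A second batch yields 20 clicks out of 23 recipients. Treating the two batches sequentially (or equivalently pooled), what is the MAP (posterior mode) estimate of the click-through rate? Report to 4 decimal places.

0.4252

The Beta prior is conjugate to a Binomial/Bernoulli likelihood; the update adds successes to α and failures to β.
After batch 1: Beta(2.7+9, 8.5+31) = Beta(11.7, 39.5).
After batch 2: Beta(11.7+20, 39.5+3) = Beta(31.7, 42.5).
Mode of Beta(a,b) for a,b>1 is (a−1)/(a+b−2) = 30.7/72.2 = 0.4252.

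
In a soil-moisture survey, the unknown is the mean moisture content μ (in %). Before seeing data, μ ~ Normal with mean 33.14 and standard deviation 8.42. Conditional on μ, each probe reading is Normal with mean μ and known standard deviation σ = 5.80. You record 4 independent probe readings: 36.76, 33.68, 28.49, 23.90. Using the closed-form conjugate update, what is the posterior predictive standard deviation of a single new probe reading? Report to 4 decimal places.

For Normal data with known variance σ², a Normal(μ₀, σ₀²) prior on μ is conjugate. Posterior precision = 1/σ₀² + n/σ²; posterior mean is the precision-weighted average of μ₀ and x̄.
σ₀² = 8.42² = 70.8964, σ² = 5.80² = 33.64; σ² + n·σ₀² = 33.64 + 4·70.8964 = 317.2256.
Posterior precision = 1/σ₀² + n/σ² = 1/70.8964 + 4/33.64 = (σ² + n·σ₀²)/(σ₀²σ²) = 317.2256/(70.8964·33.64); posterior variance σₙ² = σ₀²σ²/(σ² + n·σ₀²) = 70.8964·33.64/317.2256 = 7.518167.
Predictive variance for one new observation = σₙ² + σ² = 70.8964·33.64/317.2256 + 33.64 = σ²·(σ₀² + 317.2256)/317.2256 = 33.64·388.122/317.2256 = 41.158167; SD = √(33.64·388.122/317.2256) = 6.4155.

6.4155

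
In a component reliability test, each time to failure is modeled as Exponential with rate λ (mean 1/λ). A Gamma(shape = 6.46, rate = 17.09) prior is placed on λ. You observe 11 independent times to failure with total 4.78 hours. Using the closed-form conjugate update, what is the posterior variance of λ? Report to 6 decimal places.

0.036505

With a Gamma(shape α, rate β) prior on the exponential rate λ, the posterior after n observations with total T = Σxᵢ is Gamma(α+n, β+T).
Posterior: Gamma(6.46+11, 17.09+4.78) = Gamma(17.46, 21.87).
Var = α/β² = 0.036505.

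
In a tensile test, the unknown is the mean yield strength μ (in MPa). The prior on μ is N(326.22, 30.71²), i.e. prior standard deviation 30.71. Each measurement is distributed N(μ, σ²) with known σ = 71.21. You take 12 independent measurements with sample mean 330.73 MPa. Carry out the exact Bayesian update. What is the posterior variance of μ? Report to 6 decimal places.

291.818383

For Normal data with known variance σ², a Normal(μ₀, σ₀²) prior on μ is conjugate. Posterior precision = 1/σ₀² + n/σ²; posterior mean is the precision-weighted average of μ₀ and x̄.
σ₀² = 30.71² = 943.1041, σ² = 71.21² = 5070.8641; σ² + n·σ₀² = 5070.8641 + 12·943.1041 = 16388.1133.
Posterior precision = 1/σ₀² + n/σ² = 1/943.1041 + 12/5070.8641 = (σ² + n·σ₀²)/(σ₀²σ²) = 16388.1133/(943.1041·5070.8641); posterior variance σₙ² = σ₀²σ²/(σ² + n·σ₀²) = 943.1041·5070.8641/16388.1133 = 291.818383.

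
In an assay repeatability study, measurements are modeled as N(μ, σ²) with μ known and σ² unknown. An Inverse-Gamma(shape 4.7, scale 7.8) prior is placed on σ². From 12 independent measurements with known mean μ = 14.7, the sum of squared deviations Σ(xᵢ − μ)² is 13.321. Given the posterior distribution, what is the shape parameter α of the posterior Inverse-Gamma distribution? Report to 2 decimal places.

10.70

With known mean μ and an Inverse-Gamma(α, β) prior on σ², the Normal likelihood is conjugate: posterior is Inv-Gamma(α + n/2, β + Σ(xᵢ−μ)²/2).
Posterior: Inv-Gamma(4.7 + 12/2, 7.8 + 13.321/2) = Inv-Gamma(10.70, 14.4605).
Posterior α = 10.70.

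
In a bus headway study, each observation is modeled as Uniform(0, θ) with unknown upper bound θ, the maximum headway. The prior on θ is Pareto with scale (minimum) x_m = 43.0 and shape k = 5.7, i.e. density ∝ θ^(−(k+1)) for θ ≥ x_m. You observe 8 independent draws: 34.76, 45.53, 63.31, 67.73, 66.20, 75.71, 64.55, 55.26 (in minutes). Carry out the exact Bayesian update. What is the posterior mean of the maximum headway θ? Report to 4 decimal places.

81.6714

A Pareto(scale x_m, shape k) prior on the upper bound θ of Uniform(0, θ) is conjugate: posterior is Pareto(max(x_m, max xᵢ), k + n).
Sample maximum = 75.71; prior scale x_m = 43.0 → posterior scale = max = 75.71.
Posterior shape = 5.7 + 8 = 13.7.
E[θ|data] = k·x_m/(k−1) = 13.7·75.71/12.7 = 81.6714.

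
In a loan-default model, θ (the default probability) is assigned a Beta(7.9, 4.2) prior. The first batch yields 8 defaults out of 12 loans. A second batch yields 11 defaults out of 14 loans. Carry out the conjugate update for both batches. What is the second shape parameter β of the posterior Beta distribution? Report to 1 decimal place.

11.2

The Beta prior is conjugate to a Binomial/Bernoulli likelihood; the update adds successes to α and failures to β.
After batch 1: Beta(7.9+8, 4.2+4) = Beta(15.9, 8.2).
After batch 2: Beta(15.9+11, 8.2+3) = Beta(26.9, 11.2).
Posterior β = 11.2.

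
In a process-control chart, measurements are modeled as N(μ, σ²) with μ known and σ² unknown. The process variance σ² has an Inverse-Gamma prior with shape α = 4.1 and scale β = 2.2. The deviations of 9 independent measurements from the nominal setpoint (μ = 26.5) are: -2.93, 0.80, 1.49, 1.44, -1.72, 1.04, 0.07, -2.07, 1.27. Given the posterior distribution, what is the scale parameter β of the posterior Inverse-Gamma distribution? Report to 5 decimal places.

13.93065

With known mean μ and an Inverse-Gamma(α, β) prior on σ², the Normal likelihood is conjugate: posterior is Inv-Gamma(α + n/2, β + Σ(xᵢ−μ)²/2).
Σ(xᵢ−μ)² = (-2.93)² + (0.80)² + (1.49)² + (1.44)² + (-1.72)² + (1.04)² + (0.07)² + (-2.07)² + (1.27)² = 23.4613.
Posterior: Inv-Gamma(4.1 + 9/2, 2.2 + 23.4613/2) = Inv-Gamma(8.60, 13.93065).
Posterior β = 13.93065.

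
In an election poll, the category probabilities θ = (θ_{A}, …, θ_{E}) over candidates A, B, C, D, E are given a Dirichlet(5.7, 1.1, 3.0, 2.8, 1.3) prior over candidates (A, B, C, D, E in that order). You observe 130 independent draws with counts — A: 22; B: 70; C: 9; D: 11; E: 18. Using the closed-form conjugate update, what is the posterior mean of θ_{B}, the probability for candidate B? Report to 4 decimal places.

The Dirichlet prior is conjugate to the Multinomial likelihood: each posterior αⱼ = prior αⱼ + observed count nⱼ.
Posterior concentration: (27.7, 71.1, 12.0, 13.8, 19.3), total = 143.9.
E[θ_{B}|data] = α_{B}/Σα = 71.1/143.9 = 0.4941.

0.4941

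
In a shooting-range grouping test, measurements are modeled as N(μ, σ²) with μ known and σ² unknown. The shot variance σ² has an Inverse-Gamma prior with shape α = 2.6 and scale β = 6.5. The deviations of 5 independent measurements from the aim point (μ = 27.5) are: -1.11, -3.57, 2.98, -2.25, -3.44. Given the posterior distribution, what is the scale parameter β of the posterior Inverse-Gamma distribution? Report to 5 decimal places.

With known mean μ and an Inverse-Gamma(α, β) prior on σ², the Normal likelihood is conjugate: posterior is Inv-Gamma(α + n/2, β + Σ(xᵢ−μ)²/2).
Σ(xᵢ−μ)² = (-1.11)² + (-3.57)² + (2.98)² + (-2.25)² + (-3.44)² = 39.7535.
Posterior: Inv-Gamma(2.6 + 5/2, 6.5 + 39.7535/2) = Inv-Gamma(5.10, 26.37675).
Posterior β = 26.37675.

26.37675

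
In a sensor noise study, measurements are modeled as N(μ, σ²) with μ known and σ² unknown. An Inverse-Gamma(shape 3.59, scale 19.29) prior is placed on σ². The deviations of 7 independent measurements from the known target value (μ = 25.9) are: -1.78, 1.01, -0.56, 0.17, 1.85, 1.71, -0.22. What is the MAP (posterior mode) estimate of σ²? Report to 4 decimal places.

3.0597

With known mean μ and an Inverse-Gamma(α, β) prior on σ², the Normal likelihood is conjugate: posterior is Inv-Gamma(α + n/2, β + Σ(xᵢ−μ)²/2).
Σ(xᵢ−μ)² = (-1.78)² + (1.01)² + (-0.56)² + (0.17)² + (1.85)² + (1.71)² + (-0.22)² = 10.9260.
Posterior: Inv-Gamma(3.59 + 7/2, 19.29 + 10.9260/2) = Inv-Gamma(7.09, 24.75300).
Mode = β/(α+1) = 24.75300/8.09 = 3.0597.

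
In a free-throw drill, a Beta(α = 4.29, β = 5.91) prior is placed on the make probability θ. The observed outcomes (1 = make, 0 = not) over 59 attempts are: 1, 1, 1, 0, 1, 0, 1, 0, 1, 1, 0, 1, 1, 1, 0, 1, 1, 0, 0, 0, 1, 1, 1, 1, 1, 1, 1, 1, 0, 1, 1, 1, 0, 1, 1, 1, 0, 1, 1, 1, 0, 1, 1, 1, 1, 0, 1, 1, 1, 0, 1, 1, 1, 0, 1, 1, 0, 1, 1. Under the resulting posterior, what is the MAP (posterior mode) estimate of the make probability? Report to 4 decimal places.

The Beta prior is conjugate to a Binomial/Bernoulli likelihood; the update adds successes to α and failures to β.
Posterior: Beta(α+k, β+n−k) = Beta(4.29+43, 5.91+16) = Beta(47.29, 21.91).
Mode of Beta(a,b) for a,b>1 is (a−1)/(a+b−2) = 46.29/67.20 = 0.6888.

0.6888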